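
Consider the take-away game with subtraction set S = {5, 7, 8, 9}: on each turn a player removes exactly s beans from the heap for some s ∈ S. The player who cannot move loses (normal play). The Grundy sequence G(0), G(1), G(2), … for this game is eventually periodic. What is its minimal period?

G(0) = 0
G(1) = mex{} = 0
G(2) = mex{} = 0
G(3) = mex{} = 0
G(4) = mex{} = 0
G(5) = mex{0} = 1
G(6) = mex{0} = 1
G(7) = mex{0,0} = 1
G(8) = mex{0,0,0} = 1
G(9) = mex{0,0,0,0} = 1
G(10) = mex{1,0,0,0} = 2
G(11) = mex{1,0,0,0} = 2
G(12) = mex{1,1,0,0} = 2
G(13) = mex{1,1,1,0} = 2
G(14) = mex{1,1,1,1} = 0
G(15) = mex{2,1,1,1} = 0
G(16) = mex{2,1,1,1} = 0
G(17) = mex{2,2,1,1} = 0
G(18) = mex{2,2,2,1} = 0
G(19) = mex{0,2,2,2} = 1
G(20) = mex{0,2,2,2} = 1
G(21) = mex{0,0,2,2} = 1
G(22) = mex{0,0,0,2} = 1
G(23) = mex{0,0,0,0} = 1
G(24) = mex{1,0,0,0} = 2
G(25) = mex{1,0,0,0} = 2
G(26) = mex{1,1,0,0} = 2
G(27) = mex{1,1,1,0} = 2
G(28) = mex{1,1,1,1} = 0
G(29) = mex{2,1,1,1} = 0
G(n+14) = G(n) holds for n = 0,…,8 (a full window of length max(S) = 9), so the sequence is purely periodic with period 14.

14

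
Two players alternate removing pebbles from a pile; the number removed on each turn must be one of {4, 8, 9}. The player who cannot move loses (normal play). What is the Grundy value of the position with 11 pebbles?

2

G(0) = 0
G(1) = mex{} = 0
G(2) = mex{} = 0
G(3) = mex{} = 0
G(4) = mex{0} = 1
G(5) = mex{0} = 1
G(6) = mex{0} = 1
G(7) = mex{0} = 1
G(8) = mex{1,0} = 2
G(9) = mex{1,0,0} = 2
G(10) = mex{1,0,0} = 2
G(11) = mex{1,0,0} = 2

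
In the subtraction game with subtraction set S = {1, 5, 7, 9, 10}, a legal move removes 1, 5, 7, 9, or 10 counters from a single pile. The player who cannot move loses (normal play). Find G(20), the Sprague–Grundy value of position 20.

n :  0  1  2  3  4  5  6  7  8  9 10 11 12 13 14 15 16 17 18 19 20
G :  0  1  0  1  0  1  0  1  0  1  2  3  2  3  2  3  2  3  2  0  1

1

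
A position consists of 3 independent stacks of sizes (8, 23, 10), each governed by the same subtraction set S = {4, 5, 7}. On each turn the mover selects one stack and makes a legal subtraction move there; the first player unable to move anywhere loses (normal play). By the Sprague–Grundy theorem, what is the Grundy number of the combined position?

All stacks use S = {4, 5, 7}:
n :  0  1  2  3  4  5  6  7  8  9 10 11 12 13 14 15 16 17 18 19 20 21 22 23
G :  0  0  0  0  1  1  1  1  2  2  2  0  0  0  0  1  1  1  1  2  2  2  0  0
Stack A: G(8) = 2.
Stack B: G(23) = 0.
Stack C: G(10) = 2.
Combined Grundy value = 2 ⊕ 0 ⊕ 2 = 0.

0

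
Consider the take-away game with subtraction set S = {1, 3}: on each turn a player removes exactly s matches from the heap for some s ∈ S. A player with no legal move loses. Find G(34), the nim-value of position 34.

n :  0  1  2  3  4  5  6  7  8  9 10 11 12 13 14 15 16 17 18 19 20 21 22 23 24 25 26 27 28 29 30 31 32 33 34
G :  0  1  0  1  0  1  0  1  0  1  0  1  0  1  0  1  0  1  0  1  0  1  0  1  0  1  0  1  0  1  0  1  0  1  0

0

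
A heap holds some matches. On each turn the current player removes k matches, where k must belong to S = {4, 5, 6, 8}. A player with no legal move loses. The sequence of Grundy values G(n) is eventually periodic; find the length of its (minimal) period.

12

n :  0  1  2  3  4  5  6  7  8  9 10 11 12 13 14 15 16 17 18 19 20 21 22 23 24 25
G :  0  0  0  0  1  1  1  1  2  2  2  2  0  0  0  0  1  1  1  1  2  2  2  2  0  0
G(n+12) = G(n) holds for n = 0,…,7 (a full window of length max(S) = 8), so the sequence is purely periodic with period 12.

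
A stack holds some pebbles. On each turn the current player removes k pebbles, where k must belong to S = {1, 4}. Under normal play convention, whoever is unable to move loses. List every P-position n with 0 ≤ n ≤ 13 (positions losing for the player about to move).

0, 2, 5, 7, 10, 12

G(0) = 0
G(1) = mex{0} = 1
G(2) = mex{1} = 0
G(3) = mex{0} = 1
G(4) = mex{1,0} = 2
G(5) = mex{2,1} = 0
G(6) = mex{0,0} = 1
G(7) = mex{1,1} = 0
G(8) = mex{0,2} = 1
G(9) = mex{1,0} = 2
G(10) = mex{2,1} = 0
G(11) = mex{0,0} = 1
G(12) = mex{1,1} = 0
G(13) = mex{0,2} = 1
P-positions are exactly the n with G(n) = 0.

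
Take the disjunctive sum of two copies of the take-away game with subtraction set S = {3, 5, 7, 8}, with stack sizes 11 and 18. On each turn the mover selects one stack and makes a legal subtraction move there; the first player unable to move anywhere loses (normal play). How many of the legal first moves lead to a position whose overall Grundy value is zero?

4

All stacks use S = {3, 5, 7, 8}:
n :  0  1  2  3  4  5  6  7  8  9 10 11 12 13 14 15 16 17 18
G :  0  0  0  1  1  1  2  2  2  3  3  0  0  0  1  1  1  2  2
Stack A: G(11) = 0.
Stack B: G(18) = 2.
Combined Grundy value = 0 ⊕ 2 = 2.
A winning move leaves total XOR = 0, i.e. changes one component's Grundy value g to g ⊕ X where X is the current total.
Stack A: need g' = 0⊕2 = 2. Options: 11−3→G=2, 11−5→G=2, 11−7→G=1, 11−8→G=1. Hits: 2.
Stack B: need g' = 2⊕2 = 0. Options: 18−3→G=1, 18−5→G=0, 18−7→G=0, 18−8→G=3. Hits: 2.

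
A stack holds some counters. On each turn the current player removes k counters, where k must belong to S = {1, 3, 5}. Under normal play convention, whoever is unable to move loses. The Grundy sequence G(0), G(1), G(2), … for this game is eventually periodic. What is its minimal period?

G(0) = 0
G(1) = mex{0} = 1
G(2) = mex{1} = 0
G(3) = mex{0,0} = 1
G(4) = mex{1,1} = 0
G(5) = mex{0,0,0} = 1
G(6) = mex{1,1,1} = 0
G(7) = mex{0,0,0} = 1
G(8) = mex{1,1,1} = 0
G(9) = mex{0,0,0} = 1
G(10) = mex{1,1,1} = 0
G(11) = mex{0,0,0} = 1
G(12) = mex{1,1,1} = 0
G(13) = mex{0,0,0} = 1
G(14) = mex{1,1,1} = 0
G(n+2) = G(n) holds for n = 0,…,4 (a full window of length max(S) = 5), so the sequence is purely periodic with period 2.

2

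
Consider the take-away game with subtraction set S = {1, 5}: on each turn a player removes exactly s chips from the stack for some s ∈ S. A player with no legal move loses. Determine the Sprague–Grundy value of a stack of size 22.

0

G(0) = 0
G(1) = mex{0} = 1
G(2) = mex{1} = 0
G(3) = mex{0} = 1
G(4) = mex{1} = 0
G(5) = mex{0,0} = 1
G(6) = mex{1,1} = 0
G(7) = mex{0,0} = 1
G(8) = mex{1,1} = 0
G(9) = mex{0,0} = 1
G(10) = mex{1,1} = 0
G(11) = mex{0,0} = 1
G(12) = mex{1,1} = 0
G(13) = mex{0,0} = 1
G(14) = mex{1,1} = 0
G(15) = mex{0,0} = 1
G(16) = mex{1,1} = 0
G(17) = mex{0,0} = 1
G(18) = mex{1,1} = 0
G(19) = mex{0,0} = 1
G(20) = mex{1,1} = 0
G(21) = mex{0,0} = 1
G(22) = mex{1,1} = 0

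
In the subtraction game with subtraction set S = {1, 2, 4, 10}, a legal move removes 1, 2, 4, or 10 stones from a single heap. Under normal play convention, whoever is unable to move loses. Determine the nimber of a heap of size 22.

1

n :  0  1  2  3  4  5  6  7  8  9 10 11 12 13 14 15 16 17 18 19 20 21 22
G :  0  1  2  0  1  2  0  1  2  0  1  2  0  1  2  0  1  2  0  1  2  0  1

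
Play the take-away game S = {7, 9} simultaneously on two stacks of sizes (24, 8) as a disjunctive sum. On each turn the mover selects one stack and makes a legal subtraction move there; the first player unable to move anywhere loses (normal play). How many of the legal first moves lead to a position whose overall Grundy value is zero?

0

All stacks use S = {7, 9}:
G(0) = 0
G(1) = mex{} = 0
G(2) = mex{} = 0
G(3) = mex{} = 0
G(4) = mex{} = 0
G(5) = mex{} = 0
G(6) = mex{} = 0
G(7) = mex{0} = 1
G(8) = mex{0} = 1
G(9) = mex{0,0} = 1
G(10) = mex{0,0} = 1
G(11) = mex{0,0} = 1
G(12) = mex{0,0} = 1
G(13) = mex{0,0} = 1
G(14) = mex{1,0} = 2
G(15) = mex{1,0} = 2
G(16) = mex{1,1} = 0
G(17) = mex{1,1} = 0
G(18) = mex{1,1} = 0
G(19) = mex{1,1} = 0
G(20) = mex{1,1} = 0
G(21) = mex{2,1} = 0
G(22) = mex{2,1} = 0
G(23) = mex{0,2} = 1
G(24) = mex{0,2} = 1
Stack A: G(24) = 1.
Stack B: G(8) = 1.
Combined Grundy value = 1 ⊕ 1 = 0.
A winning move leaves total XOR = 0, i.e. changes one component's Grundy value g to g ⊕ X where X is the current total.
Stack A: target g' = 1⊕0 = 1, but every legal move changes the Grundy value (mex property), so 0 moves.
Stack B: target g' = 1⊕0 = 1, but every legal move changes the Grundy value (mex property), so 0 moves.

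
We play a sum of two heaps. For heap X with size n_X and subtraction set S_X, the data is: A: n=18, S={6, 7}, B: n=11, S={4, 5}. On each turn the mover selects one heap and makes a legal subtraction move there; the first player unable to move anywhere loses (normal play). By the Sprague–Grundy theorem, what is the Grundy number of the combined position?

Heap A, S = {6, 7}:
n :  0  1  2  3  4  5  6  7  8  9 10 11 12 13 14 15 16 17 18
G :  0  0  0  0  0  0  1  1  1  1  1  1  2  0  0  0  0  0  0
G_A(18) = 0.
Heap B, S = {4, 5}:
G(0) = 0
G(1) = mex{} = 0
G(2) = mex{} = 0
G(3) = mex{} = 0
G(4) = mex{0} = 1
G(5) = mex{0,0} = 1
G(6) = mex{0,0} = 1
G(7) = mex{0,0} = 1
G(8) = mex{1,0} = 2
G(9) = mex{1,1} = 0
G(10) = mex{1,1} = 0
G(11) = mex{1,1} = 0
G_B(11) = 0.
Combined Grundy value = 0 ⊕ 0 = 0.

0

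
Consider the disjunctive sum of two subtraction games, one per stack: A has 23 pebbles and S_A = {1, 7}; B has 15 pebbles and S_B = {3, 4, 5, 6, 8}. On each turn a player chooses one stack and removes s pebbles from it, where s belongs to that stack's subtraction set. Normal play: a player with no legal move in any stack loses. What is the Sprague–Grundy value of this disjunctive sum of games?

Stack A, S = {1, 7}:
n :  0  1  2  3  4  5  6  7  8  9 10 11 12 13 14 15 16 17 18 19 20 21 22 23
G :  0  1  0  1  0  1  0  1  0  1  0  1  0  1  0  1  0  1  0  1  0  1  0  1
G_A(23) = 1.
Stack B, S = {3, 4, 5, 6, 8}:
G(0) = 0
G(1) = mex{} = 0
G(2) = mex{} = 0
G(3) = mex{0} = 1
G(4) = mex{0,0} = 1
G(5) = mex{0,0,0} = 1
G(6) = mex{1,0,0,0} = 2
G(7) = mex{1,1,0,0} = 2
G(8) = mex{1,1,1,0,0} = 2
G(9) = mex{2,1,1,1,0} = 3
G(10) = mex{2,2,1,1,0} = 3
G(11) = mex{2,2,2,1,1} = 0
G(12) = mex{3,2,2,2,1} = 0
G(13) = mex{3,3,2,2,1} = 0
G(14) = mex{0,3,3,2,2} = 1
G(15) = mex{0,0,3,3,2} = 1
G_B(15) = 1.
Combined Grundy value = 1 ⊕ 1 = 0.

0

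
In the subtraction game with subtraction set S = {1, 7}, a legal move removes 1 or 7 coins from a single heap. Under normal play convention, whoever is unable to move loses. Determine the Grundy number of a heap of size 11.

G(0) = 0
G(1) = mex{0} = 1
G(2) = mex{1} = 0
G(3) = mex{0} = 1
G(4) = mex{1} = 0
G(5) = mex{0} = 1
G(6) = mex{1} = 0
G(7) = mex{0,0} = 1
G(8) = mex{1,1} = 0
G(9) = mex{0,0} = 1
G(10) = mex{1,1} = 0
G(11) = mex{0,0} = 1

1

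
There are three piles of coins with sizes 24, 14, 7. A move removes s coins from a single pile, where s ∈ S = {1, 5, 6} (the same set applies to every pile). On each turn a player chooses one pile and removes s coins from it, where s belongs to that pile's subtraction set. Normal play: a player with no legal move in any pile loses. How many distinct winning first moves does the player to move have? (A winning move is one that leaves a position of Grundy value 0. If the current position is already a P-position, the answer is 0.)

3

All piles use S = {1, 5, 6}:
G(0) = 0
G(1) = mex{0} = 1
G(2) = mex{1} = 0
G(3) = mex{0} = 1
G(4) = mex{1} = 0
G(5) = mex{0,0} = 1
G(6) = mex{1,1,0} = 2
G(7) = mex{2,0,1} = 3
G(8) = mex{3,1,0} = 2
G(9) = mex{2,0,1} = 3
G(10) = mex{3,1,0} = 2
G(11) = mex{2,2,1} = 0
G(12) = mex{0,3,2} = 1
G(13) = mex{1,2,3} = 0
G(14) = mex{0,3,2} = 1
G(15) = mex{1,2,3} = 0
G(16) = mex{0,0,2} = 1
G(17) = mex{1,1,0} = 2
G(18) = mex{2,0,1} = 3
G(19) = mex{3,1,0} = 2
G(20) = mex{2,0,1} = 3
G(21) = mex{3,1,0} = 2
G(22) = mex{2,2,1} = 0
G(23) = mex{0,3,2} = 1
G(24) = mex{1,2,3} = 0
Pile A: G(24) = 0.
Pile B: G(14) = 1.
Pile C: G(7) = 3.
Combined Grundy value = 0 ⊕ 1 ⊕ 3 = 2.
A winning move leaves total XOR = 0, i.e. changes one component's Grundy value g to g ⊕ X where X is the current total.
Pile A: need g' = 0⊕2 = 2. Options: 24−1→G=1, 24−5→G=2, 24−6→G=3. Hits: 1.
Pile B: need g' = 1⊕2 = 3. Options: 14−1→G=0, 14−5→G=3, 14−6→G=2. Hits: 1.
Pile C: need g' = 3⊕2 = 1. Options: 7−1→G=2, 7−5→G=0, 7−6→G=1. Hits: 1.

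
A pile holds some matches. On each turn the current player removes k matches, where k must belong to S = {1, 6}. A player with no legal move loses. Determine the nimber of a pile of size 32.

n :  0  1  2  3  4  5  6  7  8  9 10 11 12 13 14 15 16 17 18 19 20 21 22 23 24 25 26 27 28 29 30 31 32
G :  0  1  0  1  0  1  2  0  1  0  1  0  1  2  0  1  0  1  0  1  2  0  1  0  1  0  1  2  0  1  0  1  0

0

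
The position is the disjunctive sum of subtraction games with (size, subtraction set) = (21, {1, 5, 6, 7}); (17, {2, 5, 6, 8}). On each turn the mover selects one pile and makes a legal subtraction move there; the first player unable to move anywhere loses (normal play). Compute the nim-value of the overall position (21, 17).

2

Pile A, S = {1, 5, 6, 7}:
n :  0  1  2  3  4  5  6  7  8  9 10 11 12 13 14 15 16 17 18 19 20 21
G :  0  1  0  1  0  1  2  3  2  3  2  3  0  1  0  1  0  1  2  3  2  3
G_A(21) = 3.
Pile B, S = {2, 5, 6, 8}:
G(0) = 0
G(1) = mex{} = 0
G(2) = mex{0} = 1
G(3) = mex{0} = 1
G(4) = mex{1} = 0
G(5) = mex{1,0} = 2
G(6) = mex{0,0,0} = 1
G(7) = mex{2,1,0} = 3
G(8) = mex{1,1,1,0} = 2
G(9) = mex{3,0,1,0} = 2
G(10) = mex{2,2,0,1} = 3
G(11) = mex{2,1,2,1} = 0
G(12) = mex{3,3,1,0} = 2
G(13) = mex{0,2,3,2} = 1
G(14) = mex{2,2,2,1} = 0
G(15) = mex{1,3,2,3} = 0
G(16) = mex{0,0,3,2} = 1
G(17) = mex{0,2,0,2} = 1
G_B(17) = 1.
Combined Grundy value = 3 ⊕ 1 = 2.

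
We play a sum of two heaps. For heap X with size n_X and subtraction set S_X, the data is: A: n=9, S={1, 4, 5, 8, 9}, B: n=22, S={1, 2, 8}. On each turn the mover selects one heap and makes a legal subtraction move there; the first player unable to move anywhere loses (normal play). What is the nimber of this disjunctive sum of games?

Heap A, S = {1, 4, 5, 8, 9}:
n : 0 1 2 3 4 5 6 7 8 9
G : 0 1 0 1 2 3 2 3 4 5
G_A(9) = 5.
Heap B, S = {1, 2, 8}:
G(0) = 0
G(1) = mex{0} = 1
G(2) = mex{1,0} = 2
G(3) = mex{2,1} = 0
G(4) = mex{0,2} = 1
G(5) = mex{1,0} = 2
G(6) = mex{2,1} = 0
G(7) = mex{0,2} = 1
G(8) = mex{1,0,0} = 2
G(9) = mex{2,1,1} = 0
G(10) = mex{0,2,2} = 1
G(11) = mex{1,0,0} = 2
G(12) = mex{2,1,1} = 0
G(13) = mex{0,2,2} = 1
G(14) = mex{1,0,0} = 2
G(15) = mex{2,1,1} = 0
G(16) = mex{0,2,2} = 1
G(17) = mex{1,0,0} = 2
G(18) = mex{2,1,1} = 0
G(19) = mex{0,2,2} = 1
G(20) = mex{1,0,0} = 2
G(21) = mex{2,1,1} = 0
G(22) = mex{0,2,2} = 1
G_B(22) = 1.
Combined Grundy value = 5 ⊕ 1 = 4.

4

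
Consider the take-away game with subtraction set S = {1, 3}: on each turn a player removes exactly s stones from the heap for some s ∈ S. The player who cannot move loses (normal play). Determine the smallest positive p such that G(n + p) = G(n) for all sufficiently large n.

n :  0  1  2  3  4  5  6  7  8  9 10 11 12 13 14
G :  0  1  0  1  0  1  0  1  0  1  0  1  0  1  0
G(n+2) = G(n) holds for n = 0,…,2 (a full window of length max(S) = 3), so the sequence is purely periodic with period 2.

2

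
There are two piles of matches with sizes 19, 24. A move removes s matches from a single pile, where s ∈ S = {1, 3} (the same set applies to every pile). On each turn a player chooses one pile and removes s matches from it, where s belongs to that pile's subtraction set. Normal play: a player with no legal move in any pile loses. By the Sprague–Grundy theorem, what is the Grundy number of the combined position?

1

All piles use S = {1, 3}:
n :  0  1  2  3  4  5  6  7  8  9 10 11 12 13 14 15 16 17 18 19 20 21 22 23 24
G :  0  1  0  1  0  1  0  1  0  1  0  1  0  1  0  1  0  1  0  1  0  1  0  1  0
Pile A: G(19) = 1.
Pile B: G(24) = 0.
Combined Grundy value = 1 ⊕ 0 = 1.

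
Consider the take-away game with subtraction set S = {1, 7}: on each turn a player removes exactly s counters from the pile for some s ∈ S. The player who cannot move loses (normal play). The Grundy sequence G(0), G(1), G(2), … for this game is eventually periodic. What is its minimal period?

2

n :  0  1  2  3  4  5  6  7  8  9 10 11 12 13 14
G :  0  1  0  1  0  1  0  1  0  1  0  1  0  1  0
G(n+2) = G(n) holds for n = 0,…,6 (a full window of length max(S) = 7), so the sequence is purely periodic with period 2.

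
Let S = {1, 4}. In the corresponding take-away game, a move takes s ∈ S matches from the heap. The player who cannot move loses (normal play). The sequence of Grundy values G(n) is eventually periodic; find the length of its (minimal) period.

G(0) = 0
G(1) = mex{0} = 1
G(2) = mex{1} = 0
G(3) = mex{0} = 1
G(4) = mex{1,0} = 2
G(5) = mex{2,1} = 0
G(6) = mex{0,0} = 1
G(7) = mex{1,1} = 0
G(8) = mex{0,2} = 1
G(9) = mex{1,0} = 2
G(10) = mex{2,1} = 0
G(11) = mex{0,0} = 1
G(12) = mex{1,1} = 0
G(13) = mex{0,2} = 1
G(14) = mex{1,0} = 2
G(n+5) = G(n) holds for n = 0,…,3 (a full window of length max(S) = 4), so the sequence is purely periodic with period 5.

5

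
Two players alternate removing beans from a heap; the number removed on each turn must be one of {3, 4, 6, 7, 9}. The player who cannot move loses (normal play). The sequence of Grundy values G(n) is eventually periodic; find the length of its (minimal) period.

n :  0  1  2  3  4  5  6  7  8  9 10 11 12 13 14 15 16 17 18 19 20 21 22 23 24 25
G :  0  0  0  1  1  1  2  2  2  3  3  3  0  0  0  1  1  1  2  2  2  3  3  3  0  0
G(n+12) = G(n) holds for n = 0,…,8 (a full window of length max(S) = 9), so the sequence is purely periodic with period 12.

12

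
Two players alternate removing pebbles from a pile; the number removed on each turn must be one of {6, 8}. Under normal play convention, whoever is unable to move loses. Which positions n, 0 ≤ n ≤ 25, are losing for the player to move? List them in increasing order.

0, 1, 2, 3, 4, 5, 14, 15, 16, 17, 18, 19

G(0) = 0
G(1) = mex{} = 0
G(2) = mex{} = 0
G(3) = mex{} = 0
G(4) = mex{} = 0
G(5) = mex{} = 0
G(6) = mex{0} = 1
G(7) = mex{0} = 1
G(8) = mex{0,0} = 1
G(9) = mex{0,0} = 1
G(10) = mex{0,0} = 1
G(11) = mex{0,0} = 1
G(12) = mex{1,0} = 2
G(13) = mex{1,0} = 2
G(14) = mex{1,1} = 0
G(15) = mex{1,1} = 0
G(16) = mex{1,1} = 0
G(17) = mex{1,1} = 0
G(18) = mex{2,1} = 0
G(19) = mex{2,1} = 0
G(20) = mex{0,2} = 1
G(21) = mex{0,2} = 1
G(22) = mex{0,0} = 1
G(23) = mex{0,0} = 1
G(24) = mex{0,0} = 1
G(25) = mex{0,0} = 1
P-positions are exactly the n with G(n) = 0.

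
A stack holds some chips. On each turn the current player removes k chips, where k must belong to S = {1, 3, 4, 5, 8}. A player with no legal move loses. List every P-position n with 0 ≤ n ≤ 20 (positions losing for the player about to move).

G(0) = 0
G(1) = mex{0} = 1
G(2) = mex{1} = 0
G(3) = mex{0,0} = 1
G(4) = mex{1,1,0} = 2
G(5) = mex{2,0,1,0} = 3
G(6) = mex{3,1,0,1} = 2
G(7) = mex{2,2,1,0} = 3
G(8) = mex{3,3,2,1,0} = 4
G(9) = mex{4,2,3,2,1} = 0
G(10) = mex{0,3,2,3,0} = 1
G(11) = mex{1,4,3,2,1} = 0
G(12) = mex{0,0,4,3,2} = 1
G(13) = mex{1,1,0,4,3} = 2
G(14) = mex{2,0,1,0,2} = 3
G(15) = mex{3,1,0,1,3} = 2
G(16) = mex{2,2,1,0,4} = 3
G(17) = mex{3,3,2,1,0} = 4
G(18) = mex{4,2,3,2,1} = 0
G(19) = mex{0,3,2,3,0} = 1
G(20) = mex{1,4,3,2,1} = 0
P-positions are exactly the n with G(n) = 0.

0, 2, 9, 11, 18, 20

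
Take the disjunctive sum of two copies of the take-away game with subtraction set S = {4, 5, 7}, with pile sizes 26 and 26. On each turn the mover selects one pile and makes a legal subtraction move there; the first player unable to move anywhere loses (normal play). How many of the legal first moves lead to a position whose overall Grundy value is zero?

0

All piles use S = {4, 5, 7}:
G(0) = 0
G(1) = mex{} = 0
G(2) = mex{} = 0
G(3) = mex{} = 0
G(4) = mex{0} = 1
G(5) = mex{0,0} = 1
G(6) = mex{0,0} = 1
G(7) = mex{0,0,0} = 1
G(8) = mex{1,0,0} = 2
G(9) = mex{1,1,0} = 2
G(10) = mex{1,1,0} = 2
G(11) = mex{1,1,1} = 0
G(12) = mex{2,1,1} = 0
G(13) = mex{2,2,1} = 0
G(14) = mex{2,2,1} = 0
G(15) = mex{0,2,2} = 1
G(16) = mex{0,0,2} = 1
G(17) = mex{0,0,2} = 1
G(18) = mex{0,0,0} = 1
G(19) = mex{1,0,0} = 2
G(20) = mex{1,1,0} = 2
G(21) = mex{1,1,0} = 2
G(22) = mex{1,1,1} = 0
G(23) = mex{2,1,1} = 0
G(24) = mex{2,2,1} = 0
G(25) = mex{2,2,1} = 0
G(26) = mex{0,2,2} = 1
Pile A: G(26) = 1.
Pile B: G(26) = 1.
Combined Grundy value = 1 ⊕ 1 = 0.
A winning move leaves total XOR = 0, i.e. changes one component's Grundy value g to g ⊕ X where X is the current total.
Pile A: target g' = 1⊕0 = 1, but every legal move changes the Grundy value (mex property), so 0 moves.
Pile B: target g' = 1⊕0 = 1, but every legal move changes the Grundy value (mex property), so 0 moves.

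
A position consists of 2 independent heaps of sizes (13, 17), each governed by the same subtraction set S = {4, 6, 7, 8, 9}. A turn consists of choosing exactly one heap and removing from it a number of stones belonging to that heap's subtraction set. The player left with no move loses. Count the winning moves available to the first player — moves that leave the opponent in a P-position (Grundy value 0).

All heaps use S = {4, 6, 7, 8, 9}:
n :  0  1  2  3  4  5  6  7  8  9 10 11 12 13 14 15 16 17
G :  0  0  0  0  1  1  1  1  2  2  2  2  3  0  0  0  0  1
Heap A: G(13) = 0.
Heap B: G(17) = 1.
Combined Grundy value = 0 ⊕ 1 = 1.
A winning move leaves total XOR = 0, i.e. changes one component's Grundy value g to g ⊕ X where X is the current total.
Heap A: need g' = 0⊕1 = 1. Options: 13−4→G=2, 13−6→G=1, 13−7→G=1, 13−8→G=1, 13−9→G=1. Hits: 4.
Heap B: need g' = 1⊕1 = 0. Options: 17−4→G=0, 17−6→G=2, 17−7→G=2, 17−8→G=2, 17−9→G=2. Hits: 1.

5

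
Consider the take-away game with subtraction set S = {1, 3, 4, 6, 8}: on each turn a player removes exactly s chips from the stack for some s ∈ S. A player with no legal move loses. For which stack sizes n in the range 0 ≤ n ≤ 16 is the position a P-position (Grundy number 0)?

n :  0  1  2  3  4  5  6  7  8  9 10 11 12 13 14 15 16
G :  0  1  0  1  2  3  2  0  1  0  1  2  3  2  0  1  0
P-positions are exactly the n with G(n) = 0.

0, 2, 7, 9, 14, 16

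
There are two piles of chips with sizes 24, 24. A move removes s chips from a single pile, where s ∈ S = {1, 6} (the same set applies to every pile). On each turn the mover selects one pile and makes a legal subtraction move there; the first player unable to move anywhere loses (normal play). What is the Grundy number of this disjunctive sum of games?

All piles use S = {1, 6}:
G(0) = 0
G(1) = mex{0} = 1
G(2) = mex{1} = 0
G(3) = mex{0} = 1
G(4) = mex{1} = 0
G(5) = mex{0} = 1
G(6) = mex{1,0} = 2
G(7) = mex{2,1} = 0
G(8) = mex{0,0} = 1
G(9) = mex{1,1} = 0
G(10) = mex{0,0} = 1
G(11) = mex{1,1} = 0
G(12) = mex{0,2} = 1
G(13) = mex{1,0} = 2
G(14) = mex{2,1} = 0
G(15) = mex{0,0} = 1
G(16) = mex{1,1} = 0
G(17) = mex{0,0} = 1
G(18) = mex{1,1} = 0
G(19) = mex{0,2} = 1
G(20) = mex{1,0} = 2
G(21) = mex{2,1} = 0
G(22) = mex{0,0} = 1
G(23) = mex{1,1} = 0
G(24) = mex{0,0} = 1
Pile A: G(24) = 1.
Pile B: G(24) = 1.
Combined Grundy value = 1 ⊕ 1 = 0.

0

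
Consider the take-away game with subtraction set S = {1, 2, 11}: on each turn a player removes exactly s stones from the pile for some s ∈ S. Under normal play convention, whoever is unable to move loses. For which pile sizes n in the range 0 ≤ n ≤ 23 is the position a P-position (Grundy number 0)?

n :  0  1  2  3  4  5  6  7  8  9 10 11 12 13 14 15 16 17 18 19 20 21 22 23
G :  0  1  2  0  1  2  0  1  2  0  1  2  0  1  2  0  1  2  0  1  2  0  1  2
P-positions are exactly the n with G(n) = 0.

0, 3, 6, 9, 12, 15, 18, 21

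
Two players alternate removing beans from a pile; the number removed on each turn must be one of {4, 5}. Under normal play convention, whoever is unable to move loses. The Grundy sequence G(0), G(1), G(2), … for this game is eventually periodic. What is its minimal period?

n :  0  1  2  3  4  5  6  7  8  9 10 11 12 13 14 15 16 17 18 19
G :  0  0  0  0  1  1  1  1  2  0  0  0  0  1  1  1  1  2  0  0
G(n+9) = G(n) holds for n = 0,…,4 (a full window of length max(S) = 5), so the sequence is purely periodic with period 9.

9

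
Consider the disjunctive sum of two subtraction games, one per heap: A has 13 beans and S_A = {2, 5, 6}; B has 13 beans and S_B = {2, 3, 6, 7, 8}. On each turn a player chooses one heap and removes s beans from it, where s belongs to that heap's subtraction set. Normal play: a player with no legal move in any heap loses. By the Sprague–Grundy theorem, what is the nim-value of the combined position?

Heap A, S = {2, 5, 6}:
n :  0  1  2  3  4  5  6  7  8  9 10 11 12 13
G :  0  0  1  1  0  2  1  3  0  2  1  0  0  1
G_A(13) = 1.
Heap B, S = {2, 3, 6, 7, 8}:
G(0) = 0
G(1) = mex{} = 0
G(2) = mex{0} = 1
G(3) = mex{0,0} = 1
G(4) = mex{1,0} = 2
G(5) = mex{1,1} = 0
G(6) = mex{2,1,0} = 3
G(7) = mex{0,2,0,0} = 1
G(8) = mex{3,0,1,0,0} = 2
G(9) = mex{1,3,1,1,0} = 2
G(10) = mex{2,1,2,1,1} = 0
G(11) = mex{2,2,0,2,1} = 3
G(12) = mex{0,2,3,0,2} = 1
G(13) = mex{3,0,1,3,0} = 2
G_B(13) = 2.
Combined Grundy value = 1 ⊕ 2 = 3.

3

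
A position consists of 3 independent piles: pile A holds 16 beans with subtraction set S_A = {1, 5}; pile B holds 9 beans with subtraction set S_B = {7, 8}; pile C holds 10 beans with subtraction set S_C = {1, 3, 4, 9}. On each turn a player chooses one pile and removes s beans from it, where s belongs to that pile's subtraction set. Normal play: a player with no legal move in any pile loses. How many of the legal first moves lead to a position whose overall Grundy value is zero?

1

Pile A, S = {1, 5}:
n :  0  1  2  3  4  5  6  7  8  9 10 11 12 13 14 15 16
G :  0  1  0  1  0  1  0  1  0  1  0  1  0  1  0  1  0
G_A(16) = 0.
Pile B, S = {7, 8}:
G(0) = 0
G(1) = mex{} = 0
G(2) = mex{} = 0
G(3) = mex{} = 0
G(4) = mex{} = 0
G(5) = mex{} = 0
G(6) = mex{} = 0
G(7) = mex{0} = 1
G(8) = mex{0,0} = 1
G(9) = mex{0,0} = 1
G_B(9) = 1.
Pile C, S = {1, 3, 4, 9}:
G(0) = 0
G(1) = mex{0} = 1
G(2) = mex{1} = 0
G(3) = mex{0,0} = 1
G(4) = mex{1,1,0} = 2
G(5) = mex{2,0,1} = 3
G(6) = mex{3,1,0} = 2
G(7) = mex{2,2,1} = 0
G(8) = mex{0,3,2} = 1
G(9) = mex{1,2,3,0} = 4
G(10) = mex{4,0,2,1} = 3
G_C(10) = 3.
Combined Grundy value = 0 ⊕ 1 ⊕ 3 = 2.
A winning move leaves total XOR = 0, i.e. changes one component's Grundy value g to g ⊕ X where X is the current total.
Pile A: need g' = 0⊕2 = 2. Options: 16−1→G=1, 16−5→G=1. Hits: 0.
Pile B: need g' = 1⊕2 = 3. Options: 9−7→G=0, 9−8→G=0. Hits: 0.
Pile C: need g' = 3⊕2 = 1. Options: 10−1→G=4, 10−3→G=0, 10−4→G=2, 10−9→G=1. Hits: 1.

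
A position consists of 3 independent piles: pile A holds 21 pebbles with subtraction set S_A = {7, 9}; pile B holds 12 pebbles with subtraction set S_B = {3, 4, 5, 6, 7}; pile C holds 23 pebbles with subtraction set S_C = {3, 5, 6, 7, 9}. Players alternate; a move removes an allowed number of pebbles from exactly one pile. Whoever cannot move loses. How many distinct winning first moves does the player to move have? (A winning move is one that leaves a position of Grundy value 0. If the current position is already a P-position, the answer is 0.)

Pile A, S = {7, 9}:
G(0) = 0
G(1) = mex{} = 0
G(2) = mex{} = 0
G(3) = mex{} = 0
G(4) = mex{} = 0
G(5) = mex{} = 0
G(6) = mex{} = 0
G(7) = mex{0} = 1
G(8) = mex{0} = 1
G(9) = mex{0,0} = 1
G(10) = mex{0,0} = 1
G(11) = mex{0,0} = 1
G(12) = mex{0,0} = 1
G(13) = mex{0,0} = 1
G(14) = mex{1,0} = 2
G(15) = mex{1,0} = 2
G(16) = mex{1,1} = 0
G(17) = mex{1,1} = 0
G(18) = mex{1,1} = 0
G(19) = mex{1,1} = 0
G(20) = mex{1,1} = 0
G(21) = mex{2,1} = 0
G_A(21) = 0.
Pile B, S = {3, 4, 5, 6, 7}:
n :  0  1  2  3  4  5  6  7  8  9 10 11 12
G :  0  0  0  1  1  1  2  2  2  3  0  0  0
G_B(12) = 0.
Pile C, S = {3, 5, 6, 7, 9}:
G(0) = 0
G(1) = mex{} = 0
G(2) = mex{} = 0
G(3) = mex{0} = 1
G(4) = mex{0} = 1
G(5) = mex{0,0} = 1
G(6) = mex{1,0,0} = 2
G(7) = mex{1,0,0,0} = 2
G(8) = mex{1,1,0,0} = 2
G(9) = mex{2,1,1,0,0} = 3
G(10) = mex{2,1,1,1,0} = 3
G(11) = mex{2,2,1,1,0} = 3
G(12) = mex{3,2,2,1,1} = 0
G(13) = mex{3,2,2,2,1} = 0
G(14) = mex{3,3,2,2,1} = 0
G(15) = mex{0,3,3,2,2} = 1
G(16) = mex{0,3,3,3,2} = 1
G(17) = mex{0,0,3,3,2} = 1
G(18) = mex{1,0,0,3,3} = 2
G(19) = mex{1,0,0,0,3} = 2
G(20) = mex{1,1,0,0,3} = 2
G(21) = mex{2,1,1,0,0} = 3
G(22) = mex{2,1,1,1,0} = 3
G(23) = mex{2,2,1,1,0} = 3
G_C(23) = 3.
Combined Grundy value = 0 ⊕ 0 ⊕ 3 = 3.
A winning move leaves total XOR = 0, i.e. changes one component's Grundy value g to g ⊕ X where X is the current total.
Pile A: need g' = 0⊕3 = 3. Options: 21−7→G=2, 21−9→G=1. Hits: 0.
Pile B: need g' = 0⊕3 = 3. Options: 12−3→G=3, 12−4→G=2, 12−5→G=2, 12−6→G=2, 12−7→G=1. Hits: 1.
Pile C: need g' = 3⊕3 = 0. Options: 23−3→G=2, 23−5→G=2, 23−6→G=1, 23−7→G=1, 23−9→G=0. Hits: 1.

2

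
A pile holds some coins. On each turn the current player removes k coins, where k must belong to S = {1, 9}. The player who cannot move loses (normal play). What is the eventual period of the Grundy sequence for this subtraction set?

G(0) = 0
G(1) = mex{0} = 1
G(2) = mex{1} = 0
G(3) = mex{0} = 1
G(4) = mex{1} = 0
G(5) = mex{0} = 1
G(6) = mex{1} = 0
G(7) = mex{0} = 1
G(8) = mex{1} = 0
G(9) = mex{0,0} = 1
G(10) = mex{1,1} = 0
G(11) = mex{0,0} = 1
G(12) = mex{1,1} = 0
G(13) = mex{0,0} = 1
G(14) = mex{1,1} = 0
G(n+2) = G(n) holds for n = 0,…,8 (a full window of length max(S) = 9), so the sequence is purely periodic with period 2.

2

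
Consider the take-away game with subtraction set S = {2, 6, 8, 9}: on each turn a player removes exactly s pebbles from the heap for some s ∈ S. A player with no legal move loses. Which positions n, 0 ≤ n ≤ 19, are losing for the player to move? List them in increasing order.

0, 1, 4, 5, 15, 16, 19

n :  0  1  2  3  4  5  6  7  8  9 10 11 12 13 14 15 16 17 18 19
G :  0  0  1  1  0  0  1  1  2  2  3  3  2  2  3  0  0  1  1  0
P-positions are exactly the n with G(n) = 0.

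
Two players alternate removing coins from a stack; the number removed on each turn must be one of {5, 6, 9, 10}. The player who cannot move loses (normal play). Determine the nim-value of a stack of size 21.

1

G(0) = 0
G(1) = mex{} = 0
G(2) = mex{} = 0
G(3) = mex{} = 0
G(4) = mex{} = 0
G(5) = mex{0} = 1
G(6) = mex{0,0} = 1
G(7) = mex{0,0} = 1
G(8) = mex{0,0} = 1
G(9) = mex{0,0,0} = 1
G(10) = mex{1,0,0,0} = 2
G(11) = mex{1,1,0,0} = 2
G(12) = mex{1,1,0,0} = 2
G(13) = mex{1,1,0,0} = 2
G(14) = mex{1,1,1,0} = 2
G(15) = mex{2,1,1,1} = 0
G(16) = mex{2,2,1,1} = 0
G(17) = mex{2,2,1,1} = 0
G(18) = mex{2,2,1,1} = 0
G(19) = mex{2,2,2,1} = 0
G(20) = mex{0,2,2,2} = 1
G(21) = mex{0,0,2,2} = 1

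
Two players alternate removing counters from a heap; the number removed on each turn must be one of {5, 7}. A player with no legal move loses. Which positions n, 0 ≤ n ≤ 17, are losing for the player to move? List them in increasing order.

0, 1, 2, 3, 4, 12, 13, 14, 15, 16

n :  0  1  2  3  4  5  6  7  8  9 10 11 12 13 14 15 16 17
G :  0  0  0  0  0  1  1  1  1  1  2  2  0  0  0  0  0  1
P-positions are exactly the n with G(n) = 0.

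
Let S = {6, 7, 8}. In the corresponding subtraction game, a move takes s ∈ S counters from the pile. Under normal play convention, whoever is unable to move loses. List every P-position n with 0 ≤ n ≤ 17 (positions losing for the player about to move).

G(0) = 0
G(1) = mex{} = 0
G(2) = mex{} = 0
G(3) = mex{} = 0
G(4) = mex{} = 0
G(5) = mex{} = 0
G(6) = mex{0} = 1
G(7) = mex{0,0} = 1
G(8) = mex{0,0,0} = 1
G(9) = mex{0,0,0} = 1
G(10) = mex{0,0,0} = 1
G(11) = mex{0,0,0} = 1
G(12) = mex{1,0,0} = 2
G(13) = mex{1,1,0} = 2
G(14) = mex{1,1,1} = 0
G(15) = mex{1,1,1} = 0
G(16) = mex{1,1,1} = 0
G(17) = mex{1,1,1} = 0
P-positions are exactly the n with G(n) = 0.

0, 1, 2, 3, 4, 5, 14, 15, 16, 17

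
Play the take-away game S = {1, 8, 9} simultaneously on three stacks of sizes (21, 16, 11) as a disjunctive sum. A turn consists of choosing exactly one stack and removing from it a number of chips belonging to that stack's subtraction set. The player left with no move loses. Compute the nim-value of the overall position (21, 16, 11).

2

All stacks use S = {1, 8, 9}:
G(0) = 0
G(1) = mex{0} = 1
G(2) = mex{1} = 0
G(3) = mex{0} = 1
G(4) = mex{1} = 0
G(5) = mex{0} = 1
G(6) = mex{1} = 0
G(7) = mex{0} = 1
G(8) = mex{1,0} = 2
G(9) = mex{2,1,0} = 3
G(10) = mex{3,0,1} = 2
G(11) = mex{2,1,0} = 3
G(12) = mex{3,0,1} = 2
G(13) = mex{2,1,0} = 3
G(14) = mex{3,0,1} = 2
G(15) = mex{2,1,0} = 3
G(16) = mex{3,2,1} = 0
G(17) = mex{0,3,2} = 1
G(18) = mex{1,2,3} = 0
G(19) = mex{0,3,2} = 1
G(20) = mex{1,2,3} = 0
G(21) = mex{0,3,2} = 1
Stack A: G(21) = 1.
Stack B: G(16) = 0.
Stack C: G(11) = 3.
Combined Grundy value = 1 ⊕ 0 ⊕ 3 = 2.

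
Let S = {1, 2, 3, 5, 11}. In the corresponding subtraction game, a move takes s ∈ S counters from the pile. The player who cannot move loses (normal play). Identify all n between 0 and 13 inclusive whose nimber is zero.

G(0) = 0
G(1) = mex{0} = 1
G(2) = mex{1,0} = 2
G(3) = mex{2,1,0} = 3
G(4) = mex{3,2,1} = 0
G(5) = mex{0,3,2,0} = 1
G(6) = mex{1,0,3,1} = 2
G(7) = mex{2,1,0,2} = 3
G(8) = mex{3,2,1,3} = 0
G(9) = mex{0,3,2,0} = 1
G(10) = mex{1,0,3,1} = 2
G(11) = mex{2,1,0,2,0} = 3
G(12) = mex{3,2,1,3,1} = 0
G(13) = mex{0,3,2,0,2} = 1
P-positions are exactly the n with G(n) = 0.

0, 4, 8, 12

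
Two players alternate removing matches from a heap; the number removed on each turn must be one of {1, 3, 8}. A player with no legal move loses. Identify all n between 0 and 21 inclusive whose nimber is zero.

0, 2, 4, 6, 11, 13, 15, 17

G(0) = 0
G(1) = mex{0} = 1
G(2) = mex{1} = 0
G(3) = mex{0,0} = 1
G(4) = mex{1,1} = 0
G(5) = mex{0,0} = 1
G(6) = mex{1,1} = 0
G(7) = mex{0,0} = 1
G(8) = mex{1,1,0} = 2
G(9) = mex{2,0,1} = 3
G(10) = mex{3,1,0} = 2
G(11) = mex{2,2,1} = 0
G(12) = mex{0,3,0} = 1
G(13) = mex{1,2,1} = 0
G(14) = mex{0,0,0} = 1
G(15) = mex{1,1,1} = 0
G(16) = mex{0,0,2} = 1
G(17) = mex{1,1,3} = 0
G(18) = mex{0,0,2} = 1
G(19) = mex{1,1,0} = 2
G(20) = mex{2,0,1} = 3
G(21) = mex{3,1,0} = 2
P-positions are exactly the n with G(n) = 0.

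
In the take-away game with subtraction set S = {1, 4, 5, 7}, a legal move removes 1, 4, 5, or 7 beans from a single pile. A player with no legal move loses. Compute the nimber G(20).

n :  0  1  2  3  4  5  6  7  8  9 10 11 12 13 14 15 16 17 18 19 20
G :  0  1  0  1  2  3  2  3  0  1  0  1  2  3  2  3  0  1  0  1  2

2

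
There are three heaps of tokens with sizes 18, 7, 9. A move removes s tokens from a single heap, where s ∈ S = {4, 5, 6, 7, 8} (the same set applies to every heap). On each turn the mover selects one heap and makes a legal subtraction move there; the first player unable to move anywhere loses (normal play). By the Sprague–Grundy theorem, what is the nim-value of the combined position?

2

All heaps use S = {4, 5, 6, 7, 8}:
n :  0  1  2  3  4  5  6  7  8  9 10 11 12 13 14 15 16 17 18
G :  0  0  0  0  1  1  1  1  2  2  2  2  0  0  0  0  1  1  1
Heap A: G(18) = 1.
Heap B: G(7) = 1.
Heap C: G(9) = 2.
Combined Grundy value = 1 ⊕ 1 ⊕ 2 = 2.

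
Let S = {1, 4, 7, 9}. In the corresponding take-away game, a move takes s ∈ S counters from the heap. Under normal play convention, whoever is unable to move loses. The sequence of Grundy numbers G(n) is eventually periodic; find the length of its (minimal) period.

n :  0  1  2  3  4  5  6  7  8  9 10 11 12 13 14 15 16 17 18
G :  0  1  0  1  2  0  1  2  0  1  0  1  2  0  1  2  0  1  0
G(n+8) = G(n) holds for n = 0,…,8 (a full window of length max(S) = 9), so the sequence is purely periodic with period 8.

8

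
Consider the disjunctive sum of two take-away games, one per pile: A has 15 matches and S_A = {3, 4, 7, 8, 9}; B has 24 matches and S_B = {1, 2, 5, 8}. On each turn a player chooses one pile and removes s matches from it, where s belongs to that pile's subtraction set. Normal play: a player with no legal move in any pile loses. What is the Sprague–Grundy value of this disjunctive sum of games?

Pile A, S = {3, 4, 7, 8, 9}:
G(0) = 0
G(1) = mex{} = 0
G(2) = mex{} = 0
G(3) = mex{0} = 1
G(4) = mex{0,0} = 1
G(5) = mex{0,0} = 1
G(6) = mex{1,0} = 2
G(7) = mex{1,1,0} = 2
G(8) = mex{1,1,0,0} = 2
G(9) = mex{2,1,0,0,0} = 3
G(10) = mex{2,2,1,0,0} = 3
G(11) = mex{2,2,1,1,0} = 3
G(12) = mex{3,2,1,1,1} = 0
G(13) = mex{3,3,2,1,1} = 0
G(14) = mex{3,3,2,2,1} = 0
G(15) = mex{0,3,2,2,2} = 1
G_A(15) = 1.
Pile B, S = {1, 2, 5, 8}:
n :  0  1  2  3  4  5  6  7  8  9 10 11 12 13 14 15 16 17 18 19 20 21 22 23 24
G :  0  1  2  0  1  2  0  1  2  0  1  2  0  1  2  0  1  2  0  1  2  0  1  2  0
G_B(24) = 0.
Combined Grundy value = 1 ⊕ 0 = 1.

1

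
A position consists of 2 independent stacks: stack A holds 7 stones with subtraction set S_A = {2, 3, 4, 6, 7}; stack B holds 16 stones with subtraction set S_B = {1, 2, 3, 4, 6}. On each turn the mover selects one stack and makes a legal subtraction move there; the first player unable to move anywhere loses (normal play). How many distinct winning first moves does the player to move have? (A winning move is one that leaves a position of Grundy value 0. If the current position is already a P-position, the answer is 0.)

2

Stack A, S = {2, 3, 4, 6, 7}:
n : 0 1 2 3 4 5 6 7
G : 0 0 1 1 2 2 3 3
G_A(7) = 3.
Stack B, S = {1, 2, 3, 4, 6}:
G(0) = 0
G(1) = mex{0} = 1
G(2) = mex{1,0} = 2
G(3) = mex{2,1,0} = 3
G(4) = mex{3,2,1,0} = 4
G(5) = mex{4,3,2,1} = 0
G(6) = mex{0,4,3,2,0} = 1
G(7) = mex{1,0,4,3,1} = 2
G(8) = mex{2,1,0,4,2} = 3
G(9) = mex{3,2,1,0,3} = 4
G(10) = mex{4,3,2,1,4} = 0
G(11) = mex{0,4,3,2,0} = 1
G(12) = mex{1,0,4,3,1} = 2
G(13) = mex{2,1,0,4,2} = 3
G(14) = mex{3,2,1,0,3} = 4
G(15) = mex{4,3,2,1,4} = 0
G(16) = mex{0,4,3,2,0} = 1
G_B(16) = 1.
Combined Grundy value = 3 ⊕ 1 = 2.
A winning move leaves total XOR = 0, i.e. changes one component's Grundy value g to g ⊕ X where X is the current total.
Stack A: need g' = 3⊕2 = 1. Options: 7−2→G=2, 7−3→G=2, 7−4→G=1, 7−6→G=0, 7−7→G=0. Hits: 1.
Stack B: need g' = 1⊕2 = 3. Options: 16−1→G=0, 16−2→G=4, 16−3→G=3, 16−4→G=2, 16−6→G=0. Hits: 1.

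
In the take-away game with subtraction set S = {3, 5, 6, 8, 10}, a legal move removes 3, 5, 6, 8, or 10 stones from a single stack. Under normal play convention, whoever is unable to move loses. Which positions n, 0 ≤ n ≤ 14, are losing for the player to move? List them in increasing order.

n :  0  1  2  3  4  5  6  7  8  9 10 11 12 13 14
G :  0  0  0  1  1  1  2  2  2  3  3  3  4  0  0
P-positions are exactly the n with G(n) = 0.

0, 1, 2, 13, 14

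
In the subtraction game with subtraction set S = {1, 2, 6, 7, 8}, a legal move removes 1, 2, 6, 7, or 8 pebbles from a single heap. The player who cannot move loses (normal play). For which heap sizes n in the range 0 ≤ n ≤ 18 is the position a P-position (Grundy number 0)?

0, 3, 12, 15

n :  0  1  2  3  4  5  6  7  8  9 10 11 12 13 14 15 16 17 18
G :  0  1  2  0  1  2  3  4  5  3  4  5  0  1  2  0  1  2  3
P-positions are exactly the n with G(n) = 0.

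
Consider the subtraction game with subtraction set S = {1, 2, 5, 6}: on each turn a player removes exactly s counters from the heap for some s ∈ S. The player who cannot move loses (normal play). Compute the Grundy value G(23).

2

G(0) = 0
G(1) = mex{0} = 1
G(2) = mex{1,0} = 2
G(3) = mex{2,1} = 0
G(4) = mex{0,2} = 1
G(5) = mex{1,0,0} = 2
G(6) = mex{2,1,1,0} = 3
G(7) = mex{3,2,2,1} = 0
G(8) = mex{0,3,0,2} = 1
G(9) = mex{1,0,1,0} = 2
G(10) = mex{2,1,2,1} = 0
G(11) = mex{0,2,3,2} = 1
G(12) = mex{1,0,0,3} = 2
G(13) = mex{2,1,1,0} = 3
G(14) = mex{3,2,2,1} = 0
G(15) = mex{0,3,0,2} = 1
G(16) = mex{1,0,1,0} = 2
G(17) = mex{2,1,2,1} = 0
G(18) = mex{0,2,3,2} = 1
G(19) = mex{1,0,0,3} = 2
G(20) = mex{2,1,1,0} = 3
G(21) = mex{3,2,2,1} = 0
G(22) = mex{0,3,0,2} = 1
G(23) = mex{1,0,1,0} = 2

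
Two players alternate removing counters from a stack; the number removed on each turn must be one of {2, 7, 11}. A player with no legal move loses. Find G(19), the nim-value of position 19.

0

G(0) = 0
G(1) = mex{} = 0
G(2) = mex{0} = 1
G(3) = mex{0} = 1
G(4) = mex{1} = 0
G(5) = mex{1} = 0
G(6) = mex{0} = 1
G(7) = mex{0,0} = 1
G(8) = mex{1,0} = 2
G(9) = mex{1,1} = 0
G(10) = mex{2,1} = 0
G(11) = mex{0,0,0} = 1
G(12) = mex{0,0,0} = 1
G(13) = mex{1,1,1} = 0
G(14) = mex{1,1,1} = 0
G(15) = mex{0,2,0} = 1
G(16) = mex{0,0,0} = 1
G(17) = mex{1,0,1} = 2
G(18) = mex{1,1,1} = 0
G(19) = mex{2,1,2} = 0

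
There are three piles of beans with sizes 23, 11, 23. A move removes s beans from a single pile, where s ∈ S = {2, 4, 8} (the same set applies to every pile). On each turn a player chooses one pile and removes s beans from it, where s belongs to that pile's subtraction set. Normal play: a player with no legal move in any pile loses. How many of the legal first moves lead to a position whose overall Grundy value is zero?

3

All piles use S = {2, 4, 8}:
n :  0  1  2  3  4  5  6  7  8  9 10 11 12 13 14 15 16 17 18 19 20 21 22 23
G :  0  0  1  1  2  2  0  0  1  1  2  2  0  0  1  1  2  2  0  0  1  1  2  2
Pile A: G(23) = 2.
Pile B: G(11) = 2.
Pile C: G(23) = 2.
Combined Grundy value = 2 ⊕ 2 ⊕ 2 = 2.
A winning move leaves total XOR = 0, i.e. changes one component's Grundy value g to g ⊕ X where X is the current total.
Pile A: need g' = 2⊕2 = 0. Options: 23−2→G=1, 23−4→G=0, 23−8→G=1. Hits: 1.
Pile B: need g' = 2⊕2 = 0. Options: 11−2→G=1, 11−4→G=0, 11−8→G=1. Hits: 1.
Pile C: need g' = 2⊕2 = 0. Options: 23−2→G=1, 23−4→G=0, 23−8→G=1. Hits: 1.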